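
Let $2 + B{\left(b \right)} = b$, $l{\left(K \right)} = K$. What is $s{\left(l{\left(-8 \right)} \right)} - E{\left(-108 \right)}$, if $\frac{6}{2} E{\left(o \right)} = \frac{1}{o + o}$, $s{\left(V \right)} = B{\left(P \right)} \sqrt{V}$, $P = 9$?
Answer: $\frac{1}{648} + 14 i \sqrt{2} \approx 0.0015432 + 19.799 i$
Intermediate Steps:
$B{\left(b \right)} = -2 + b$
$s{\left(V \right)} = 7 \sqrt{V}$ ($s{\left(V \right)} = \left(-2 + 9\right) \sqrt{V} = 7 \sqrt{V}$)
$E{\left(o \right)} = \frac{1}{6 o}$ ($E{\left(o \right)} = \frac{1}{3 \left(o + o\right)} = \frac{1}{3 \cdot 2 o} = \frac{\frac{1}{2} \frac{1}{o}}{3} = \frac{1}{6 o}$)
$s{\left(l{\left(-8 \right)} \right)} - E{\left(-108 \right)} = 7 \sqrt{-8} - \frac{1}{6 \left(-108\right)} = 7 \cdot 2 i \sqrt{2} - \frac{1}{6} \left(- \frac{1}{108}\right) = 14 i \sqrt{2} - - \frac{1}{648} = 14 i \sqrt{2} + \frac{1}{648} = \frac{1}{648} + 14 i \sqrt{2}$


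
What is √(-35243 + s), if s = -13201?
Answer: 2*I*√12111 ≈ 220.1*I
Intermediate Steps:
√(-35243 + s) = √(-35243 - 13201) = √(-48444) = 2*I*√12111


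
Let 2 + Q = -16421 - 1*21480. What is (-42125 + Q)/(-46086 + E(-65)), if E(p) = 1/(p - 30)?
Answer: 7602660/4378171 ≈ 1.7365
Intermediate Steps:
Q = -37903 (Q = -2 + (-16421 - 1*21480) = -2 + (-16421 - 21480) = -2 - 37901 = -37903)
E(p) = 1/(-30 + p)
(-42125 + Q)/(-46086 + E(-65)) = (-42125 - 37903)/(-46086 + 1/(-30 - 65)) = -80028/(-46086 + 1/(-95)) = -80028/(-46086 - 1/95) = -80028/(-4378171/95) = -80028*(-95/4378171) = 7602660/4378171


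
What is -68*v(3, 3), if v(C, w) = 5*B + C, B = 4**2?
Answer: -5644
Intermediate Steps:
B = 16
v(C, w) = 80 + C (v(C, w) = 5*16 + C = 80 + C)
-68*v(3, 3) = -68*(80 + 3) = -68*83 = -5644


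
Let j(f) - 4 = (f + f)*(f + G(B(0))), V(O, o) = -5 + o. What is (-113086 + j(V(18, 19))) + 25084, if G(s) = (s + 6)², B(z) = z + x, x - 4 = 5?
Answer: -81306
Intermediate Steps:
x = 9 (x = 4 + 5 = 9)
B(z) = 9 + z (B(z) = z + 9 = 9 + z)
G(s) = (6 + s)²
j(f) = 4 + 2*f*(225 + f) (j(f) = 4 + (f + f)*(f + (6 + (9 + 0))²) = 4 + (2*f)*(f + (6 + 9)²) = 4 + (2*f)*(f + 15²) = 4 + (2*f)*(f + 225) = 4 + (2*f)*(225 + f) = 4 + 2*f*(225 + f))
(-113086 + j(V(18, 19))) + 25084 = (-113086 + (4 + 2*(-5 + 19)² + 450*(-5 + 19))) + 25084 = (-113086 + (4 + 2*14² + 450*14)) + 25084 = (-113086 + (4 + 2*196 + 6300)) + 25084 = (-113086 + (4 + 392 + 6300)) + 25084 = (-113086 + 6696) + 25084 = -106390 + 25084 = -81306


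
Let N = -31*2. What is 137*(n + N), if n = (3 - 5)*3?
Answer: -9316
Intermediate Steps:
n = -6 (n = -2*3 = -6)
N = -62
137*(n + N) = 137*(-6 - 62) = 137*(-68) = -9316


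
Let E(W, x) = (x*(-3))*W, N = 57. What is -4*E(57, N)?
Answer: 38988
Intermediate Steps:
E(W, x) = -3*W*x (E(W, x) = (-3*x)*W = -3*W*x)
-4*E(57, N) = -(-12)*57*57 = -4*(-9747) = 38988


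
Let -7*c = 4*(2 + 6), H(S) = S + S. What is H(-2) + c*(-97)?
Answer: 3076/7 ≈ 439.43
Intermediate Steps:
H(S) = 2*S
c = -32/7 (c = -4*(2 + 6)/7 = -4*8/7 = -1/7*32 = -32/7 ≈ -4.5714)
H(-2) + c*(-97) = 2*(-2) - 32/7*(-97) = -4 + 3104/7 = 3076/7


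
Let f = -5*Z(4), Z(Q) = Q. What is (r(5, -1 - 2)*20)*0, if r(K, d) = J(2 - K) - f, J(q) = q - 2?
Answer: 0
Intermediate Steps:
f = -20 (f = -5*4 = -20)
J(q) = -2 + q
r(K, d) = 20 - K (r(K, d) = (-2 + (2 - K)) - 1*(-20) = -K + 20 = 20 - K)
(r(5, -1 - 2)*20)*0 = ((20 - 1*5)*20)*0 = ((20 - 5)*20)*0 = (15*20)*0 = 300*0 = 0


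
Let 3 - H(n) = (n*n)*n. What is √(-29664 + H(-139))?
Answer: √2655958 ≈ 1629.7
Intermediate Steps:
H(n) = 3 - n³ (H(n) = 3 - n*n*n = 3 - n²*n = 3 - n³)
√(-29664 + H(-139)) = √(-29664 + (3 - 1*(-139)³)) = √(-29664 + (3 - 1*(-2685619))) = √(-29664 + (3 + 2685619)) = √(-29664 + 2685622) = √2655958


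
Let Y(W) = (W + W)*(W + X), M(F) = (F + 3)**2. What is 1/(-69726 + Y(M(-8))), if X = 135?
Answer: -1/61726 ≈ -1.6201e-5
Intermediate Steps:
M(F) = (3 + F)**2
Y(W) = 2*W*(135 + W) (Y(W) = (W + W)*(W + 135) = (2*W)*(135 + W) = 2*W*(135 + W))
1/(-69726 + Y(M(-8))) = 1/(-69726 + 2*(3 - 8)**2*(135 + (3 - 8)**2)) = 1/(-69726 + 2*(-5)**2*(135 + (-5)**2)) = 1/(-69726 + 2*25*(135 + 25)) = 1/(-69726 + 2*25*160) = 1/(-69726 + 8000) = 1/(-61726) = -1/61726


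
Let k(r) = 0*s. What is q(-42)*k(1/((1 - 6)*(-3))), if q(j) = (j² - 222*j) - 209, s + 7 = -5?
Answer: 0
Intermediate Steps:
s = -12 (s = -7 - 5 = -12)
k(r) = 0 (k(r) = 0*(-12) = 0)
q(j) = -209 + j² - 222*j
q(-42)*k(1/((1 - 6)*(-3))) = (-209 + (-42)² - 222*(-42))*0 = (-209 + 1764 + 9324)*0 = 10879*0 = 0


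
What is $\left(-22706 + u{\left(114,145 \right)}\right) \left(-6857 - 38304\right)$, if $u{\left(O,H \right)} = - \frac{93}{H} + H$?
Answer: $\frac{147741411518}{145} \approx 1.0189 \cdot 10^{9}$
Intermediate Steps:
$u{\left(O,H \right)} = H - \frac{93}{H}$
$\left(-22706 + u{\left(114,145 \right)}\right) \left(-6857 - 38304\right) = \left(-22706 + \left(145 - \frac{93}{145}\right)\right) \left(-6857 - 38304\right) = \left(-22706 + \left(145 - \frac{93}{145}\right)\right) \left(-45161\right) = \left(-22706 + \frac{20932}{145}\right) \left(-45161\right) = \left(- \frac{3271438}{145}\right) \left(-45161\right) = \frac{147741411518}{145}$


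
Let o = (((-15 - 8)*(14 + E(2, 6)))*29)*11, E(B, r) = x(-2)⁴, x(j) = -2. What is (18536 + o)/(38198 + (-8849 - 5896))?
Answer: -201574/23453 ≈ -8.5948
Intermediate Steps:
E(B, r) = 16 (E(B, r) = (-2)⁴ = 16)
o = -220110 (o = (((-15 - 8)*(14 + 16))*29)*11 = (-23*30*29)*11 = -690*29*11 = -20010*11 = -220110)
(18536 + o)/(38198 + (-8849 - 5896)) = (18536 - 220110)/(38198 + (-8849 - 5896)) = -201574/(38198 - 14745) = -201574/23453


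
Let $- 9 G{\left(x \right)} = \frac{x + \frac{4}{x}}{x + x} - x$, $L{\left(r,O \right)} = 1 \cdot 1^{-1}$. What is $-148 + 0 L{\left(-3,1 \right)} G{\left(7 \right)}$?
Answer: $-148$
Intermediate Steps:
$L{\left(r,O \right)} = 1$ ($L{\left(r,O \right)} = 1 \cdot 1 = 1$)
$G{\left(x \right)} = \frac{x}{9} - \frac{x + \frac{4}{x}}{18 x}$ ($G{\left(x \right)} = - \frac{\frac{x + \frac{4}{x}}{x + x} - x}{9} = - \frac{\frac{x + \frac{4}{x}}{2 x} - x}{9} = - \frac{- x + \frac{x + \frac{4}{x}}{2 x}}{9} = \frac{x}{9} - \frac{x + \frac{4}{x}}{18 x}$)
$-148 + 0 L{\left(-3,1 \right)} G{\left(7 \right)} = -148 + 0 \cdot 1 \left(- \frac{1}{18} - \frac{2}{9 \cdot 49} + \frac{1}{9} \cdot 7\right) = -148 + 0 \left(- \frac{1}{18} - \frac{2}{441} + \frac{7}{9}\right) = -148 + 0 \cdot \frac{211}{294} = -148 + 0 = -148$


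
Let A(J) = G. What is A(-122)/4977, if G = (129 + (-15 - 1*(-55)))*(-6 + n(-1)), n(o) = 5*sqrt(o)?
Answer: -338/1659 + 845*I/4977 ≈ -0.20374 + 0.16978*I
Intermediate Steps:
G = -1014 + 845*I (G = (129 + (-15 - 1*(-55)))*(-6 + 5*sqrt(-1)) = (129 + (-15 + 55))*(-6 + 5*I) = (129 + 40)*(-6 + 5*I) = 169*(-6 + 5*I) = -1014 + 845*I ≈ -1014.0 + 845.0*I)
A(J) = -1014 + 845*I
A(-122)/4977 = (-1014 + 845*I)/4977 = (-1014 + 845*I)*(1/4977) = -338/1659 + 845*I/4977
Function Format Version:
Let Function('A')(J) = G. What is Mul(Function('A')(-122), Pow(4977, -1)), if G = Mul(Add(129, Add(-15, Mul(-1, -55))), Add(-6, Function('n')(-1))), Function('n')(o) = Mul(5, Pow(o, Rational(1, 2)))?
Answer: Add(Rational(-338, 1659), Mul(Rational(845, 4977), I)) ≈ Add(-0.20374, Mul(0.16978, I))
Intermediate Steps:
G = Add(-1014, Mul(845, I)) (G = Mul(Add(129, Add(-15, Mul(-1, -55))), Add(-6, Mul(5, Pow(-1, Rational(1, 2))))) = Mul(Add(129, Add(-15, 55)), Add(-6, Mul(5, I))) = Mul(Add(129, 40), Add(-6, Mul(5, I))) = Mul(169, Add(-6, Mul(5, I))) = Add(-1014, Mul(845, I)) ≈ Add(-1014.0, Mul(845.00, I)))
Function('A')(J) = Add(-1014, Mul(845, I))
Mul(Function('A')(-122), Pow(4977, -1)) = Mul(Add(-1014, Mul(845, I)), Pow(4977, -1)) = Mul(Add(-1014, Mul(845, I)), Rational(1, 4977)) = Add(Rational(-338, 1659), Mul(Rational(845, 4977), I))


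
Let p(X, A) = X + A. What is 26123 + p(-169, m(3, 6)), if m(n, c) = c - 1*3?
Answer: 25957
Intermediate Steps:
m(n, c) = -3 + c (m(n, c) = c - 3 = -3 + c)
p(X, A) = A + X
26123 + p(-169, m(3, 6)) = 26123 + ((-3 + 6) - 169) = 26123 + (3 - 169) = 26123 - 166 = 25957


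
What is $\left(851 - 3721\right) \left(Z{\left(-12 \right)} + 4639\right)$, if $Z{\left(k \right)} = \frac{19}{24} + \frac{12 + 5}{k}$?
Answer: $- \frac{53248545}{4} \approx -1.3312 \cdot 10^{7}$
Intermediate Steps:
$Z{\left(k \right)} = \frac{19}{24} + \frac{17}{k}$ ($Z{\left(k \right)} = 19 \cdot \frac{1}{24} + \frac{17}{k} = \frac{19}{24} + \frac{17}{k}$)
$\left(851 - 3721\right) \left(Z{\left(-12 \right)} + 4639\right) = \left(851 - 3721\right) \left(\left(\frac{19}{24} + \frac{17}{-12}\right) + 4639\right) = - 2870 \left(\left(\frac{19}{24} + 17 \left(- \frac{1}{12}\right)\right) + 4639\right) = - 2870 \left(\left(\frac{19}{24} - \frac{17}{12}\right) + 4639\right) = - 2870 \left(- \frac{5}{8} + 4639\right) = \left(-2870\right) \frac{37107}{8} = - \frac{53248545}{4}$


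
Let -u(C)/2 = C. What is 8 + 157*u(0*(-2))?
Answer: 8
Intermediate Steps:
u(C) = -2*C
8 + 157*u(0*(-2)) = 8 + 157*(-0*(-2)) = 8 + 157*(-2*0) = 8 + 157*0 = 8 + 0 = 8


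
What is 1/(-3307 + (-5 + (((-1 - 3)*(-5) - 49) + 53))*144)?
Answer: -1/571 ≈ -0.0017513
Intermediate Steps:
1/(-3307 + (-5 + (((-1 - 3)*(-5) - 49) + 53))*144) = 1/(-3307 + (-5 + ((-4*(-5) - 49) + 53))*144) = 1/(-3307 + (-5 + ((20 - 49) + 53))*144) = 1/(-3307 + (-5 + (-29 + 53))*144) = 1/(-3307 + (-5 + 24)*144) = 1/(-3307 + 19*144) = 1/(-3307 + 2736) = 1/(-571) = -1/571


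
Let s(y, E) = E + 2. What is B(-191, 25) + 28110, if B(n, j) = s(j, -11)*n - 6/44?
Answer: 656235/22 ≈ 29829.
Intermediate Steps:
s(y, E) = 2 + E
B(n, j) = -3/22 - 9*n (B(n, j) = (2 - 11)*n - 6/44 = -9*n - 6*1/44 = -9*n - 3/22 = -3/22 - 9*n)
B(-191, 25) + 28110 = (-3/22 - 9*(-191)) + 28110 = (-3/22 + 1719) + 28110 = 37815/22 + 28110 = 656235/22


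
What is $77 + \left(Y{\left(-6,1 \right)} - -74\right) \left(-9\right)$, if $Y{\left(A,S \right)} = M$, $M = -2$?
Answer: $-571$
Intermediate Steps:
$Y{\left(A,S \right)} = -2$
$77 + \left(Y{\left(-6,1 \right)} - -74\right) \left(-9\right) = 77 + \left(-2 - -74\right) \left(-9\right) = 77 + \left(-2 + 74\right) \left(-9\right) = 77 + 72 \left(-9\right) = 77 - 648 = -571$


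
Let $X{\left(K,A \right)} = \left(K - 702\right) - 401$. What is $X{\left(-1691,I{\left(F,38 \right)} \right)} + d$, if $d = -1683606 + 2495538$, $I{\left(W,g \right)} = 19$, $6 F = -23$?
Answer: $809138$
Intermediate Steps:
$F = - \frac{23}{6}$ ($F = \frac{1}{6} \left(-23\right) = - \frac{23}{6} \approx -3.8333$)
$d = 811932$
$X{\left(K,A \right)} = -1103 + K$ ($X{\left(K,A \right)} = \left(-702 + K\right) - 401 = -1103 + K$)
$X{\left(-1691,I{\left(F,38 \right)} \right)} + d = \left(-1103 - 1691\right) + 811932 = -2794 + 811932 = 809138$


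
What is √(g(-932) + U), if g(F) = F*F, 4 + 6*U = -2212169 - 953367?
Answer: √341034 ≈ 583.98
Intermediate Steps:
U = -527590 (U = -⅔ + (-2212169 - 953367)/6 = -⅔ + (⅙)*(-3165536) = -⅔ - 1582768/3 = -527590)
g(F) = F²
√(g(-932) + U) = √((-932)² - 527590) = √(868624 - 527590) = √341034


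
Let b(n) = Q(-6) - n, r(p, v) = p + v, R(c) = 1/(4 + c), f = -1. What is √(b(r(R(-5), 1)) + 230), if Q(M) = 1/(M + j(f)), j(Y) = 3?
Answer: √2067/3 ≈ 15.155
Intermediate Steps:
Q(M) = 1/(3 + M) (Q(M) = 1/(M + 3) = 1/(3 + M))
b(n) = -⅓ - n (b(n) = 1/(3 - 6) - n = 1/(-3) - n = -⅓ - n)
√(b(r(R(-5), 1)) + 230) = √((-⅓ - (1/(4 - 5) + 1)) + 230) = √((-⅓ - (1/(-1) + 1)) + 230) = √((-⅓ - (-1 + 1)) + 230) = √((-⅓ - 1*0) + 230) = √((-⅓ + 0) + 230) = √(-⅓ + 230) = √(689/3) = √2067/3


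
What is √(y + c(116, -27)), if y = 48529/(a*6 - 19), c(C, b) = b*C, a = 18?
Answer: I*√20489491/89 ≈ 50.86*I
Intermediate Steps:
c(C, b) = C*b
y = 48529/89 (y = 48529/(18*6 - 19) = 48529/(108 - 19) = 48529/89 ≈ 545.27)
√(y + c(116, -27)) = √(48529/89 + 116*(-27)) = √(48529/89 - 3132) = √(-230219/89) = I*√20489491/89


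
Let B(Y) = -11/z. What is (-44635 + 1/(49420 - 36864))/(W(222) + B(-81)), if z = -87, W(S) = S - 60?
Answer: -535802463/1946180 ≈ -275.31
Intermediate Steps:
W(S) = -60 + S
B(Y) = 11/87 (B(Y) = -11/(-87) = -11*(-1/87) = 11/87)
(-44635 + 1/(49420 - 36864))/(W(222) + B(-81)) = (-44635 + 1/(49420 - 36864))/((-60 + 222) + 11/87) = (-44635 + 1/12556)/(162 + 11/87) = (-44635 + 1/12556)/(14105/87) = -560437059/12556*87/14105 = -535802463/1946180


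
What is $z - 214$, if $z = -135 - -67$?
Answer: $-282$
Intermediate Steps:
$z = -68$ ($z = -135 + 67 = -68$)
$z - 214 = -68 - 214 = -282$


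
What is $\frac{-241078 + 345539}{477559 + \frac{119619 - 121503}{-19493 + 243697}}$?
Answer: $\frac{5855143511}{26767659038} \approx 0.21874$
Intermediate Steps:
$\frac{-241078 + 345539}{477559 + \frac{119619 - 121503}{-19493 + 243697}} = \frac{104461}{477559 - \frac{1884}{224204}} = \frac{104461}{477559 - \frac{471}{56051}} = \frac{104461}{\frac{26767659038}{56051}} = 104461 \cdot \frac{56051}{26767659038} = \frac{5855143511}{26767659038}$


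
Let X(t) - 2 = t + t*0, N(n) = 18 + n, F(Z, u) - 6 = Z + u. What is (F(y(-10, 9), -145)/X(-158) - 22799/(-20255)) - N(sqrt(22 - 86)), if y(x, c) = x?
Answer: -50301401/3159780 - 8*I ≈ -15.919 - 8.0*I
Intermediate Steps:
F(Z, u) = 6 + Z + u (F(Z, u) = 6 + (Z + u) = 6 + Z + u)
X(t) = 2 + t (X(t) = 2 + (t + t*0) = 2 + (t + 0) = 2 + t)
(F(y(-10, 9), -145)/X(-158) - 22799/(-20255)) - N(sqrt(22 - 86)) = ((6 - 10 - 145)/(2 - 158) - 22799/(-20255)) - (18 + sqrt(22 - 86)) = (-149/(-156) - 22799*(-1/20255)) - (18 + sqrt(-64)) = (-149*(-1/156) + 22799/20255) - (18 + 8*I) = (149/156 + 22799/20255) + (-18 - 8*I) = 6574639/3159780 + (-18 - 8*I) = -50301401/3159780 - 8*I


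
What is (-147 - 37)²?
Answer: 33856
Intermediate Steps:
(-147 - 37)² = (-184)² = 33856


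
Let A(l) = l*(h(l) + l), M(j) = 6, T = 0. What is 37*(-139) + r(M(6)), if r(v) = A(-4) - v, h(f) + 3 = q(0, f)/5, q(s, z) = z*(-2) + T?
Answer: -25637/5 ≈ -5127.4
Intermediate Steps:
q(s, z) = -2*z (q(s, z) = z*(-2) + 0 = -2*z + 0 = -2*z)
h(f) = -3 - 2*f/5
A(l) = l*(-3 + 3*l/5) (A(l) = l*((-3 - 2*l/5) + l) = l*(-3 + 3*l/5))
r(v) = 108/5 - v (r(v) = (3/5)*(-4)*(-5 - 4) - v = (3/5)*(-4)*(-9) - v = 108/5 - v)
37*(-139) + r(M(6)) = 37*(-139) + (108/5 - 1*6) = -5143 + (108/5 - 6) = -5143 + 78/5 = -25637/5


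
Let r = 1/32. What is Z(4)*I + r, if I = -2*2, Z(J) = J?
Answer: -511/32 ≈ -15.969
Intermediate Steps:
I = -4
r = 1/32 ≈ 0.031250
Z(4)*I + r = 4*(-4) + 1/32 = -16 + 1/32 = -511/32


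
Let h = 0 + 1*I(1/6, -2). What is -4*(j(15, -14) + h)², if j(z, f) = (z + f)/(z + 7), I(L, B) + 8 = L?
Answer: -264196/1089 ≈ -242.60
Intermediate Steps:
I(L, B) = -8 + L
h = -47/6 (h = 0 + 1*(-8 + 1/6) = 0 + 1*(-8 + ⅙) = 0 + 1*(-47/6) = 0 - 47/6 = -47/6 ≈ -7.8333)
j(z, f) = (f + z)/(7 + z)
-4*(j(15, -14) + h)² = -4*((-14 + 15)/(7 + 15) - 47/6)² = -4*(1/22 - 47/6)² = -4*(-257/33)² = -4*66049/1089 = -264196/1089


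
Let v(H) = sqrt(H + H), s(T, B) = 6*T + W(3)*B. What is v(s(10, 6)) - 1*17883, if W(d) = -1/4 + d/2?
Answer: -17883 + 3*sqrt(15) ≈ -17871.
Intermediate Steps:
W(d) = -1/4 + d/2 (W(d) = -1*1/4 + d*(1/2) = -1/4 + d/2)
s(T, B) = 6*T + 5*B/4 (s(T, B) = 6*T + (-1/4 + (1/2)*3)*B = 6*T + (-1/4 + 3/2)*B = 6*T + 5*B/4)
v(H) = sqrt(2)*sqrt(H) (v(H) = sqrt(2*H) = sqrt(2)*sqrt(H))
v(s(10, 6)) - 1*17883 = sqrt(2)*sqrt(6*10 + (5/4)*6) - 1*17883 = sqrt(2)*sqrt(60 + 15/2) - 17883 = sqrt(2)*sqrt(135/2) - 17883 = sqrt(2)*(3*sqrt(30)/2) - 17883 = 3*sqrt(15) - 17883 = -17883 + 3*sqrt(15)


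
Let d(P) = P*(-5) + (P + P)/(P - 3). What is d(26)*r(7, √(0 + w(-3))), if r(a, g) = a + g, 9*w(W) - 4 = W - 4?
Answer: -20566/23 - 2938*I*√3/69 ≈ -894.17 - 73.75*I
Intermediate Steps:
w(W) = W/9 (w(W) = 4/9 + (W - 4)/9 = 4/9 + (-4 + W)/9 = 4/9 + (-4/9 + W/9) = W/9)
d(P) = -5*P + 2*P/(-3 + P) (d(P) = -5*P + (2*P)/(-3 + P) = -5*P + 2*P/(-3 + P))
d(26)*r(7, √(0 + w(-3))) = (26*(17 - 5*26)/(-3 + 26))*(7 + √(0 + (⅑)*(-3))) = (26*(17 - 130)/23)*(7 + √(0 - ⅓)) = (26*(1/23)*(-113))*(7 + √(-⅓)) = -2938*(7 + I*√3/3)/23 = -20566/23 - 2938*I*√3/69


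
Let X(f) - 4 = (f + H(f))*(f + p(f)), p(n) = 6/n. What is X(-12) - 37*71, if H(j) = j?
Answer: -2323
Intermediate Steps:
X(f) = 4 + 2*f*(f + 6/f) (X(f) = 4 + (f + f)*(f + 6/f) = 4 + (2*f)*(f + 6/f) = 4 + 2*f*(f + 6/f))
X(-12) - 37*71 = (16 + 2*(-12)²) - 37*71 = (16 + 2*144) - 2627 = (16 + 288) - 2627 = 304 - 2627 = -2323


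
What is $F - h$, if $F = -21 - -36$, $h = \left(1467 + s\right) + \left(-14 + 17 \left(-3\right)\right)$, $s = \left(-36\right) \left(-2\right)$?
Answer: $-1459$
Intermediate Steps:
$s = 72$
$h = 1474$ ($h = \left(1467 + 72\right) + \left(-14 + 17 \left(-3\right)\right) = 1539 - 65 = 1474$)
$F = 15$ ($F = -21 + 36 = 15$)
$F - h = 15 - 1474 = -1459$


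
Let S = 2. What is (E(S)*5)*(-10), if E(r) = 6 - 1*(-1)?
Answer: -350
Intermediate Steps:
E(r) = 7 (E(r) = 6 + 1 = 7)
(E(S)*5)*(-10) = (7*5)*(-10) = 35*(-10) = -350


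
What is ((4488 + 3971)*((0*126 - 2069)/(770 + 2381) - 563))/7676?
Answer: -395365201/636502 ≈ -621.15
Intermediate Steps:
((4488 + 3971)*((0*126 - 2069)/(770 + 2381) - 563))/7676 = (8459*((0 - 2069)/3151 - 563))*(1/7676) = (8459*(-2069*1/3151 - 563))*(1/7676) = (8459*(-2069/3151 - 563))*(1/7676) = (8459*(-1776082/3151))*(1/7676) = -15023877638/3151*1/7676 = -395365201/636502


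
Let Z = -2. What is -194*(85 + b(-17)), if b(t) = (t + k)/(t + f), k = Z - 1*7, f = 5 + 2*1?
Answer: -84972/5 ≈ -16994.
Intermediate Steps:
f = 7 (f = 5 + 2 = 7)
k = -9 (k = -2 - 1*7 = -2 - 7 = -9)
b(t) = (-9 + t)/(7 + t) (b(t) = (t - 9)/(t + 7) = (-9 + t)/(7 + t))
-194*(85 + b(-17)) = -194*(85 + (-9 - 17)/(7 - 17)) = -194*(85 - 26/(-10)) = -194*(85 - ⅒*(-26)) = -194*(85 + 13/5) = -194*438/5 = -84972/5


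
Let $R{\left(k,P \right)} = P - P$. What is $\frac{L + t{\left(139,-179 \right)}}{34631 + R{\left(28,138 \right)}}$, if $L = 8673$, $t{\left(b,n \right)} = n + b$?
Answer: $\frac{8633}{34631} \approx 0.24929$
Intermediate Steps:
$t{\left(b,n \right)} = b + n$
$R{\left(k,P \right)} = 0$
$\frac{L + t{\left(139,-179 \right)}}{34631 + R{\left(28,138 \right)}} = \frac{8673 + \left(139 - 179\right)}{34631 + 0} = \frac{8673 - 40}{34631} = 8633 \cdot \frac{1}{34631} = \frac{8633}{34631}$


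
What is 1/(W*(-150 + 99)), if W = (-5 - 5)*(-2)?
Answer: -1/1020 ≈ -0.00098039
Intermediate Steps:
W = 20 (W = -10*(-2) = 20)
1/(W*(-150 + 99)) = 1/(20*(-150 + 99)) = 1/(20*(-51)) = 1/(-1020) = -1/1020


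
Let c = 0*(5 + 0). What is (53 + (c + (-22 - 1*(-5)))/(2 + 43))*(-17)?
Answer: -40256/45 ≈ -894.58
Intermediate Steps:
c = 0 (c = 0*5 = 0)
(53 + (c + (-22 - 1*(-5)))/(2 + 43))*(-17) = (53 + (0 + (-22 - 1*(-5)))/(2 + 43))*(-17) = (53 + (0 + (-22 + 5))/45)*(-17) = (53 + (0 - 17)*(1/45))*(-17) = (53 - 17*1/45)*(-17) = (53 - 17/45)*(-17) = (2368/45)*(-17) = -40256/45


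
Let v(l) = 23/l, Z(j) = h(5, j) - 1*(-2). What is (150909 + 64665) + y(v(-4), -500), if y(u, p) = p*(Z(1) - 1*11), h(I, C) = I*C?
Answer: 217574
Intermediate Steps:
h(I, C) = C*I
Z(j) = 2 + 5*j (Z(j) = j*5 - 1*(-2) = 5*j + 2 = 2 + 5*j)
y(u, p) = -4*p (y(u, p) = p*((2 + 5*1) - 1*11) = p*((2 + 5) - 11) = p*(7 - 11) = p*(-4) = -4*p)
(150909 + 64665) + y(v(-4), -500) = (150909 + 64665) - 4*(-500) = 215574 + 2000 = 217574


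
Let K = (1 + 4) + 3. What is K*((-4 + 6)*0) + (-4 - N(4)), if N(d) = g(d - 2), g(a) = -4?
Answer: 0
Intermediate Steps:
N(d) = -4
K = 8 (K = 5 + 3 = 8)
K*((-4 + 6)*0) + (-4 - N(4)) = 8*((-4 + 6)*0) + (-4 - 1*(-4)) = 8*(2*0) + (-4 + 4) = 8*0 + 0 = 0 + 0 = 0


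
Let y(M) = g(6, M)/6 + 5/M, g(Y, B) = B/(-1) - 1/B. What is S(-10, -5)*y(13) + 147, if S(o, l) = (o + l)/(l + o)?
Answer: 5663/39 ≈ 145.21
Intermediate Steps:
S(o, l) = 1 (S(o, l) = (l + o)/(l + o) = 1)
g(Y, B) = -B - 1/B (g(Y, B) = B*(-1) - 1/B = -B - 1/B)
y(M) = -M/6 + 29/(6*M) (y(M) = (-M - 1/M)/6 + 5/M = (-M - 1/M)*(⅙) + 5/M = (-M/6 - 1/(6*M)) + 5/M = -M/6 + 29/(6*M))
S(-10, -5)*y(13) + 147 = 1*((⅙)*(29 - 1*13²)/13) + 147 = 1*((⅙)*(1/13)*(29 - 1*169)) + 147 = 1*((⅙)*(1/13)*(29 - 169)) + 147 = 1*((⅙)*(1/13)*(-140)) + 147 = 1*(-70/39) + 147 = -70/39 + 147 = 5663/39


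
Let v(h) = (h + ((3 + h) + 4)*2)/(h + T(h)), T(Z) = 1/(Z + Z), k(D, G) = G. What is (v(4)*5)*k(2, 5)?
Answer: 5200/33 ≈ 157.58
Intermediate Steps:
T(Z) = 1/(2*Z)
v(h) = (14 + 3*h)/(h + 1/(2*h)) (v(h) = (h + ((3 + h) + 4)*2)/(h + 1/(2*h)) = (h + (7 + h)*2)/(h + 1/(2*h)) = (h + (14 + 2*h))/(h + 1/(2*h)) = (14 + 3*h)/(h + 1/(2*h)))
(v(4)*5)*k(2, 5) = ((2*4*(14 + 3*4)/(1 + 2*4²))*5)*5 = ((2*4*(14 + 12)/(1 + 2*16))*5)*5 = ((2*4*26/(1 + 32))*5)*5 = ((2*4*26/33)*5)*5 = ((2*4*(1/33)*26)*5)*5 = ((208/33)*5)*5 = (1040/33)*5 = 5200/33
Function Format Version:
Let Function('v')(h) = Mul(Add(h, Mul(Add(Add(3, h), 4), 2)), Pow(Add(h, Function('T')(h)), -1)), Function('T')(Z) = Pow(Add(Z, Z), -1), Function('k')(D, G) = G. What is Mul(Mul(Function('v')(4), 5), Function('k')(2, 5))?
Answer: Rational(5200, 33) ≈ 157.58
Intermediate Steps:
Function('T')(Z) = Mul(Rational(1, 2), Pow(Z, -1)) (Function('T')(Z) = Pow(Mul(2, Z), -1) = Mul(Rational(1, 2), Pow(Z, -1)))
Function('v')(h) = Mul(Pow(Add(h, Mul(Rational(1, 2), Pow(h, -1))), -1), Add(14, Mul(3, h))) (Function('v')(h) = Mul(Add(h, Mul(Add(Add(3, h), 4), 2)), Pow(Add(h, Mul(Rational(1, 2), Pow(h, -1))), -1)) = Mul(Add(h, Mul(Add(7, h), 2)), Pow(Add(h, Mul(Rational(1, 2), Pow(h, -1))), -1)) = Mul(Add(h, Add(14, Mul(2, h))), Pow(Add(h, Mul(Rational(1, 2), Pow(h, -1))), -1)) = Mul(Add(14, Mul(3, h)), Pow(Add(h, Mul(Rational(1, 2), Pow(h, -1))), -1)) = Mul(Pow(Add(h, Mul(Rational(1, 2), Pow(h, -1))), -1), Add(14, Mul(3, h))))
Mul(Mul(Function('v')(4), 5), Function('k')(2, 5)) = Mul(Mul(Mul(2, 4, Pow(Add(1, Mul(2, Pow(4, 2))), -1), Add(14, Mul(3, 4))), 5), 5) = Mul(Mul(Mul(2, 4, Pow(Add(1, Mul(2, 16)), -1), Add(14, 12)), 5), 5) = Mul(Mul(Mul(2, 4, Pow(Add(1, 32), -1), 26), 5), 5) = Mul(Mul(Mul(2, 4, Pow(33, -1), 26), 5), 5) = Mul(Mul(Mul(2, 4, Rational(1, 33), 26), 5), 5) = Mul(Mul(Rational(208, 33), 5), 5) = Mul(Rational(1040, 33), 5) = Rational(5200, 33)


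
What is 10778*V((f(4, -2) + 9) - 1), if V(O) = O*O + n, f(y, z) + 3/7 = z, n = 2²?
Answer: 18505826/49 ≈ 3.7767e+5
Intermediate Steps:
n = 4
f(y, z) = -3/7 + z
V(O) = 4 + O² (V(O) = O*O + 4 = O² + 4 = 4 + O²)
10778*V((f(4, -2) + 9) - 1) = 10778*(4 + (((-3/7 - 2) + 9) - 1)²) = 10778*(4 + ((-17/7 + 9) - 1)²) = 10778*(4 + (46/7 - 1)²) = 10778*(4 + (39/7)²) = 10778*(4 + 1521/49) = 10778*(1717/49) = 18505826/49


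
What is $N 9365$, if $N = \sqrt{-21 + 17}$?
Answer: $18730 i \approx 18730.0 i$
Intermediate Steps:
$N = 2 i$ ($N = \sqrt{-4} = 2 i \approx 2.0 i$)
$N 9365 = 2 i 9365 = 18730 i$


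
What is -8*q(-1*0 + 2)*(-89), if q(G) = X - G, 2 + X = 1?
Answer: -2136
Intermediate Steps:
X = -1 (X = -2 + 1 = -1)
q(G) = -1 - G
-8*q(-1*0 + 2)*(-89) = -8*(-1 - (-1*0 + 2))*(-89) = -8*(-1 - (0 + 2))*(-89) = -8*(-1 - 1*2)*(-89) = -8*(-1 - 2)*(-89) = -8*(-3)*(-89) = 24*(-89) = -2136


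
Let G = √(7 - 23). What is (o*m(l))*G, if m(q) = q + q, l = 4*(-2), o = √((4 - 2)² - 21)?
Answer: 64*√17 ≈ 263.88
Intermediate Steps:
o = I*√17 (o = √(2² - 21) = √(4 - 21) = √(-17) = I*√17 ≈ 4.1231*I)
l = -8
m(q) = 2*q
G = 4*I (G = √(-16) = 4*I ≈ 4.0*I)
(o*m(l))*G = ((I*√17)*(2*(-8)))*(4*I) = ((I*√17)*(-16))*(4*I) = (-16*I*√17)*(4*I) = 64*√17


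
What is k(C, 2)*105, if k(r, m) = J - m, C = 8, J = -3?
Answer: -525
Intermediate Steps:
k(r, m) = -3 - m
k(C, 2)*105 = (-3 - 1*2)*105 = (-3 - 2)*105 = -5*105 = -525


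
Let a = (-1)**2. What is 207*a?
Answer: 207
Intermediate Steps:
a = 1
207*a = 207*1 = 207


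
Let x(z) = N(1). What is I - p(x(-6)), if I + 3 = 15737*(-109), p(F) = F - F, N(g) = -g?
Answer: -1715336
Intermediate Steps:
x(z) = -1 (x(z) = -1*1 = -1)
p(F) = 0
I = -1715336 (I = -3 + 15737*(-109) = -3 - 1715333 = -1715336)
I - p(x(-6)) = -1715336 - 1*0 = -1715336 + 0 = -1715336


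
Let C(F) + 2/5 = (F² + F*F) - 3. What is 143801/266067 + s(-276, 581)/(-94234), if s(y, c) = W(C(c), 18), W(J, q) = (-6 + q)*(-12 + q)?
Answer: 6765893305/12536278839 ≈ 0.53971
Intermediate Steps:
C(F) = -17/5 + 2*F² (C(F) = -⅖ + ((F² + F*F) - 3) = -⅖ + ((F² + F²) - 3) = -⅖ + (2*F² - 3) = -⅖ + (-3 + 2*F²) = -17/5 + 2*F²)
W(J, q) = (-12 + q)*(-6 + q)
s(y, c) = 72 (s(y, c) = 72 + 18² - 18*18 = 72 + 324 - 324 = 72)
143801/266067 + s(-276, 581)/(-94234) = 143801/266067 + 72/(-94234) = 143801*(1/266067) + 72*(-1/94234) = 143801/266067 - 36/47117 = 6765893305/12536278839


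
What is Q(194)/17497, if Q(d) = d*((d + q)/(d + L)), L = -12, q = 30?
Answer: 3104/227461 ≈ 0.013646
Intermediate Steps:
Q(d) = d*(30 + d)/(-12 + d) (Q(d) = d*((d + 30)/(d - 12)) = d*((30 + d)/(-12 + d)) = d*(30 + d)/(-12 + d))
Q(194)/17497 = (194*(30 + 194)/(-12 + 194))/17497 = (194*224/182)*(1/17497) = (194*(1/182)*224)*(1/17497) = (3104/13)*(1/17497) = 3104/227461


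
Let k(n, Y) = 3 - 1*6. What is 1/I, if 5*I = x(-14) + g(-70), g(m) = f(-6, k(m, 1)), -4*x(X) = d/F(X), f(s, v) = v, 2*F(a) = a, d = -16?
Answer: -7/5 ≈ -1.4000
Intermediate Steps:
F(a) = a/2
k(n, Y) = -3 (k(n, Y) = 3 - 6 = -3)
x(X) = 8/X (x(X) = -(-4)/(X/2) = -(-4)*2/X = -(-8)/X = 8/X)
g(m) = -3
I = -5/7 (I = (8/(-14) - 3)/5 = (8*(-1/14) - 3)/5 = (-4/7 - 3)/5 = (⅕)*(-25/7) = -5/7 ≈ -0.71429)
1/I = 1/(-5/7) = -7/5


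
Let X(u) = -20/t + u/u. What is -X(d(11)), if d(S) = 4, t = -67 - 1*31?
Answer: -59/49 ≈ -1.2041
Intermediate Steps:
t = -98 (t = -67 - 31 = -98)
X(u) = 59/49 (X(u) = -20/(-98) + u/u = -20*(-1/98) + 1 = 10/49 + 1 = 59/49)
-X(d(11)) = -1*59/49 = -59/49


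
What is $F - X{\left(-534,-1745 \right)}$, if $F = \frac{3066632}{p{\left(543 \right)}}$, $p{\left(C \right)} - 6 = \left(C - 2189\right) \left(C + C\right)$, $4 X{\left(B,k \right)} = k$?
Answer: $\frac{1553504111}{3575100} \approx 434.53$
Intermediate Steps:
$X{\left(B,k \right)} = \frac{k}{4}$
$p{\left(C \right)} = 6 + 2 C \left(-2189 + C\right)$ ($p{\left(C \right)} = 6 + \left(C - 2189\right) \left(C + C\right) = 6 + \left(-2189 + C\right) 2 C = 6 + 2 C \left(-2189 + C\right)$)
$F = - \frac{1533316}{893775}$ ($F = \frac{3066632}{6 - 2377254 + 2 \cdot 543^{2}} = \frac{3066632}{6 - 2377254 + 2 \cdot 294849} = \frac{3066632}{6 - 2377254 + 589698} = \frac{3066632}{-1787550} = 3066632 \left(- \frac{1}{1787550}\right) = - \frac{1533316}{893775} \approx -1.7155$)
$F - X{\left(-534,-1745 \right)} = - \frac{1533316}{893775} - \frac{1}{4} \left(-1745\right) = - \frac{1533316}{893775} - - \frac{1745}{4} = - \frac{1533316}{893775} + \frac{1745}{4} = \frac{1553504111}{3575100}$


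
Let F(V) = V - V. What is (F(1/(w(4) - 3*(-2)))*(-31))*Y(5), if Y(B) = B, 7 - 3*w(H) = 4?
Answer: 0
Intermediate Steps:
w(H) = 1 (w(H) = 7/3 - 1/3*4 = 7/3 - 4/3 = 1)
F(V) = 0
(F(1/(w(4) - 3*(-2)))*(-31))*Y(5) = (0*(-31))*5 = 0*5 = 0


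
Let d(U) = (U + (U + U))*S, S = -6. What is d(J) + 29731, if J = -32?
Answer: 30307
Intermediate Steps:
d(U) = -18*U (d(U) = (U + (U + U))*(-6) = (U + 2*U)*(-6) = (3*U)*(-6) = -18*U)
d(J) + 29731 = -18*(-32) + 29731 = 576 + 29731 = 30307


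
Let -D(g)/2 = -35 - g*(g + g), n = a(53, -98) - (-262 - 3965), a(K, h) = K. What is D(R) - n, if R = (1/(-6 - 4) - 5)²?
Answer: -3759799/2500 ≈ -1503.9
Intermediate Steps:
R = 2601/100 (R = (1/(-10) - 5)² = (-⅒ - 5)² = (-51/10)² = 2601/100 ≈ 26.010)
n = 4280 (n = 53 - (-262 - 3965) = 53 - 1*(-4227) = 53 + 4227 = 4280)
D(g) = 70 + 4*g² (D(g) = -2*(-35 - g*(g + g)) = -2*(-35 - g*2*g) = -2*(-35 - 2*g²) = 70 + 4*g²)
D(R) - n = (70 + 4*(2601/100)²) - 1*4280 = (70 + 4*(6765201/10000)) - 4280 = (70 + 6765201/2500) - 4280 = 6940201/2500 - 4280 = -3759799/2500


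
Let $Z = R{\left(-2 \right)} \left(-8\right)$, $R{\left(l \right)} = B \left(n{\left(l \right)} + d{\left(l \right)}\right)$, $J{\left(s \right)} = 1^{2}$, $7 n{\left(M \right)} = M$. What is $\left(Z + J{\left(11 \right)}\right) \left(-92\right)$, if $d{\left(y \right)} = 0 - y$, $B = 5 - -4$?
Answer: $\frac{78844}{7} \approx 11263.0$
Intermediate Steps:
$n{\left(M \right)} = \frac{M}{7}$
$B = 9$ ($B = 5 + 4 = 9$)
$d{\left(y \right)} = - y$
$J{\left(s \right)} = 1$
$R{\left(l \right)} = - \frac{54 l}{7}$ ($R{\left(l \right)} = 9 \left(\frac{l}{7} - l\right) = 9 \left(- \frac{6 l}{7}\right) = - \frac{54 l}{7}$)
$Z = - \frac{864}{7}$ ($Z = \left(- \frac{54}{7}\right) \left(-2\right) \left(-8\right) = \frac{108}{7} \left(-8\right) = - \frac{864}{7} \approx -123.43$)
$\left(Z + J{\left(11 \right)}\right) \left(-92\right) = \left(- \frac{864}{7} + 1\right) \left(-92\right) = \left(- \frac{857}{7}\right) \left(-92\right) = \frac{78844}{7}$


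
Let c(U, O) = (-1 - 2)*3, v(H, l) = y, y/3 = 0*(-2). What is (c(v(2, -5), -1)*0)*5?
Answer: 0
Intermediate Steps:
y = 0 (y = 3*(0*(-2)) = 3*0 = 0)
v(H, l) = 0
c(U, O) = -9 (c(U, O) = -3*3 = -9)
(c(v(2, -5), -1)*0)*5 = -9*0*5 = 0*5 = 0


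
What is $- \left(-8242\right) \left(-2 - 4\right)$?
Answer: $-49452$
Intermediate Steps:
$- \left(-8242\right) \left(-2 - 4\right) = - \left(-8242\right) \left(-6\right) = \left(-1\right) 49452 = -49452$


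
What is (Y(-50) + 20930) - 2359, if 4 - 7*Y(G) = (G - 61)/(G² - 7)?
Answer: 108030868/5817 ≈ 18572.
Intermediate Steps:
Y(G) = 4/7 - (-61 + G)/(7*(-7 + G²)) (Y(G) = 4/7 - (G - 61)/(7*(G² - 7)) = 4/7 - (-61 + G)/(7*(-7 + G²)))
(Y(-50) + 20930) - 2359 = ((33 - 1*(-50) + 4*(-50)²)/(7*(-7 + (-50)²)) + 20930) - 2359 = ((33 + 50 + 4*2500)/(7*(-7 + 2500)) + 20930) - 2359 = ((⅐)*(33 + 50 + 10000)/2493 + 20930) - 2359 = ((⅐)*(1/2493)*10083 + 20930) - 2359 = (3361/5817 + 20930) - 2359 = 121753171/5817 - 2359 = 108030868/5817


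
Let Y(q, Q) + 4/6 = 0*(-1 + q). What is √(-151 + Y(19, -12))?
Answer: I*√1365/3 ≈ 12.315*I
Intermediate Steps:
Y(q, Q) = -⅔ (Y(q, Q) = -⅔ + 0*(-1 + q) = -⅔ + 0 = -⅔)
√(-151 + Y(19, -12)) = √(-151 - ⅔) = √(-455/3) = I*√1365/3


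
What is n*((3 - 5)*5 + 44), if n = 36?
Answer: 1224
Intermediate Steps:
n*((3 - 5)*5 + 44) = 36*((3 - 5)*5 + 44) = 36*(-2*5 + 44) = 36*(-10 + 44) = 36*34 = 1224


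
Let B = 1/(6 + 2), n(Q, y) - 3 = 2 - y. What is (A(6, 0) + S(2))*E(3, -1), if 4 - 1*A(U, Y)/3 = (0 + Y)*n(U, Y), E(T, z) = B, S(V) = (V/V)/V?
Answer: 25/16 ≈ 1.5625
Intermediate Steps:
S(V) = 1/V
n(Q, y) = 5 - y (n(Q, y) = 3 + (2 - y) = 5 - y)
B = 1/8 ≈ 0.12500
E(T, z) = 1/8
A(U, Y) = 12 - 3*Y*(5 - Y) (A(U, Y) = 12 - 3*(0 + Y)*(5 - Y) = 12 - 3*Y*(5 - Y))
(A(6, 0) + S(2))*E(3, -1) = ((12 + 3*0*(-5 + 0)) + 1/2)*(1/8) = ((12 + 3*0*(-5)) + 1/2)*(1/8) = ((12 + 0) + 1/2)*(1/8) = (12 + 1/2)*(1/8) = (25/2)*(1/8) = 25/16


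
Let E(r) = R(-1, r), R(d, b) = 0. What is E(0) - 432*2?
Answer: -864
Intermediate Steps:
E(r) = 0
E(0) - 432*2 = 0 - 432*2 = 0 - 27*32 = 0 - 864 = -864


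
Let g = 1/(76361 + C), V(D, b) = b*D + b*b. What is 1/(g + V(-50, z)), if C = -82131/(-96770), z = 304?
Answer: 7389536101/570590419671586 ≈ 1.2951e-5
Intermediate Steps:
V(D, b) = b² + D*b (V(D, b) = D*b + b² = b² + D*b)
C = 82131/96770 (C = -82131*(-1/96770) = 82131/96770 ≈ 0.84872)
g = 96770/7389536101 (g = 1/(76361 + 82131/96770) = 1/(7389536101/96770) = 96770/7389536101 ≈ 1.3096e-5)
1/(g + V(-50, z)) = 1/(96770/7389536101 + 304*(-50 + 304)) = 1/(96770/7389536101 + 304*254) = 1/(96770/7389536101 + 77216) = 1/(570590419671586/7389536101) = 7389536101/570590419671586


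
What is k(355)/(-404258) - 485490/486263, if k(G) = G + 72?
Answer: -196470850721/196575707854 ≈ -0.99947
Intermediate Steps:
k(G) = 72 + G
k(355)/(-404258) - 485490/486263 = (72 + 355)/(-404258) - 485490/486263 = 427*(-1/404258) - 485490*1/486263 = -427/404258 - 485490/486263 = -196470850721/196575707854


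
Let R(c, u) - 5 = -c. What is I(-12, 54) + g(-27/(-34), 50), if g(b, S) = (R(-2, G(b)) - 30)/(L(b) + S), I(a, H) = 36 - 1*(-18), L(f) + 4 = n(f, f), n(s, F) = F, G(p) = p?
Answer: 85132/1591 ≈ 53.508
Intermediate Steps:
L(f) = -4 + f
R(c, u) = 5 - c
I(a, H) = 54 (I(a, H) = 36 + 18 = 54)
g(b, S) = -23/(-4 + S + b) (g(b, S) = ((5 - 1*(-2)) - 30)/((-4 + b) + S) = ((5 + 2) - 30)/(-4 + S + b) = (7 - 30)/(-4 + S + b) = -23/(-4 + S + b))
I(-12, 54) + g(-27/(-34), 50) = 54 - 23/(-4 + 50 - 27/(-34)) = 54 - 23/(-4 + 50 - 27*(-1/34)) = 54 - 23/(-4 + 50 + 27/34) = 54 - 23/1591/34 = 54 - 23*34/1591 = 54 - 782/1591 = 85132/1591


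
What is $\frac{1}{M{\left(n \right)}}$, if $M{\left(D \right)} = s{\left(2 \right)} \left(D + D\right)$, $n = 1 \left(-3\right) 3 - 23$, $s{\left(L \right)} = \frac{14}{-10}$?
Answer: $\frac{5}{448} \approx 0.011161$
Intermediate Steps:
$s{\left(L \right)} = - \frac{7}{5}$ ($s{\left(L \right)} = 14 \left(- \frac{1}{10}\right) = - \frac{7}{5}$)
$n = -32$ ($n = \left(-3\right) 3 - 23 = -9 - 23 = -32$)
$M{\left(D \right)} = - \frac{14 D}{5}$ ($M{\left(D \right)} = - \frac{7 \left(D + D\right)}{5} = - \frac{7 \cdot 2 D}{5} = - \frac{14 D}{5}$)
$\frac{1}{M{\left(n \right)}} = \frac{1}{\left(- \frac{14}{5}\right) \left(-32\right)} = \frac{1}{\frac{448}{5}} = \frac{5}{448}$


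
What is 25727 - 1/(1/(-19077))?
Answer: 44804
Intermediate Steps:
25727 - 1/(1/(-19077)) = 25727 - 1/(-1/19077) = 25727 - 1*(-19077) = 25727 + 19077 = 44804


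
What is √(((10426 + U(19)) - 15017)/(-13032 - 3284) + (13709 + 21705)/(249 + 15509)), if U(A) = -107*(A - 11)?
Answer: 35*√8705564482757/64276882 ≈ 1.6066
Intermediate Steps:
U(A) = 1177 - 107*A (U(A) = -107*(-11 + A) = 1177 - 107*A)
√(((10426 + U(19)) - 15017)/(-13032 - 3284) + (13709 + 21705)/(249 + 15509)) = √(((10426 + (1177 - 107*19)) - 15017)/(-13032 - 3284) + (13709 + 21705)/(249 + 15509)) = √(((10426 + (1177 - 2033)) - 15017)/(-16316) + 35414/15758) = √(((10426 - 856) - 15017)*(-1/16316) + 35414*(1/15758)) = √((9570 - 15017)*(-1/16316) + 17707/7879) = √(-5447*(-1/16316) + 17707/7879) = √(5447/16316 + 17707/7879) = √(331824325/128553764) = 35*√8705564482757/64276882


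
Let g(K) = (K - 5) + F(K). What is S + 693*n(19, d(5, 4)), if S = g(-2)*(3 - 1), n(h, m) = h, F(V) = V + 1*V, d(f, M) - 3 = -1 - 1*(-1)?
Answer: 13145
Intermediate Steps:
d(f, M) = 3 (d(f, M) = 3 + (-1 - 1*(-1)) = 3 + (-1 + 1) = 3 + 0 = 3)
F(V) = 2*V (F(V) = V + V = 2*V)
g(K) = -5 + 3*K (g(K) = (K - 5) + 2*K = (-5 + K) + 2*K = -5 + 3*K)
S = -22 (S = (-5 + 3*(-2))*(3 - 1) = (-5 - 6)*2 = -11*2 = -22)
S + 693*n(19, d(5, 4)) = -22 + 693*19 = -22 + 13167 = 13145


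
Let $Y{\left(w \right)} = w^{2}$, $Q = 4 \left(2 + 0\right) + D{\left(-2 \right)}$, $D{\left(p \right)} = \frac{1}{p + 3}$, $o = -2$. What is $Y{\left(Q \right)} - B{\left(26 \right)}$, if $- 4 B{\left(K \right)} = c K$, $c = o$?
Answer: $68$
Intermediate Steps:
$D{\left(p \right)} = \frac{1}{3 + p}$
$c = -2$
$Q = 9$ ($Q = 4 \left(2 + 0\right) + \frac{1}{3 - 2} = 4 \cdot 2 + 1^{-1} = 8 + 1 = 9$)
$B{\left(K \right)} = \frac{K}{2}$ ($B{\left(K \right)} = - \frac{\left(-2\right) K}{4} = \frac{K}{2}$)
$Y{\left(Q \right)} - B{\left(26 \right)} = 9^{2} - \frac{1}{2} \cdot 26 = 81 - 13 = 68$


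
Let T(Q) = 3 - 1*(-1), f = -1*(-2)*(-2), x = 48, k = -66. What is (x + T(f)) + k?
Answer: -14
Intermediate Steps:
f = -4 (f = 2*(-2) = -4)
T(Q) = 4 (T(Q) = 3 + 1 = 4)
(x + T(f)) + k = (48 + 4) - 66 = 52 - 66 = -14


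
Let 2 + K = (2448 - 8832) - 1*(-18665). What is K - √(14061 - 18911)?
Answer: 12279 - 5*I*√194 ≈ 12279.0 - 69.642*I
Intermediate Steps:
K = 12279 (K = -2 + ((2448 - 8832) - 1*(-18665)) = -2 + (-6384 + 18665) = -2 + 12281 = 12279)
K - √(14061 - 18911) = 12279 - √(14061 - 18911) = 12279 - √(-4850) = 12279 - 5*I*√194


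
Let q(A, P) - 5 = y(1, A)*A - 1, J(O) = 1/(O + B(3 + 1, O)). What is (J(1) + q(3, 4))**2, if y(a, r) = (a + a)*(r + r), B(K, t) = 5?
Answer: 58081/36 ≈ 1613.4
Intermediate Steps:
y(a, r) = 4*a*r (y(a, r) = (2*a)*(2*r) = 4*a*r)
J(O) = 1/(5 + O) (J(O) = 1/(O + 5) = 1/(5 + O))
q(A, P) = 4 + 4*A**2 (q(A, P) = 5 + ((4*1*A)*A - 1) = 5 + ((4*A)*A - 1) = 5 + (4*A**2 - 1) = 5 + (-1 + 4*A**2) = 4 + 4*A**2)
(J(1) + q(3, 4))**2 = (1/(5 + 1) + (4 + 4*3**2))**2 = (1/6 + (4 + 4*9))**2 = (1/6 + (4 + 36))**2 = (1/6 + 40)**2 = (241/6)**2 = 58081/36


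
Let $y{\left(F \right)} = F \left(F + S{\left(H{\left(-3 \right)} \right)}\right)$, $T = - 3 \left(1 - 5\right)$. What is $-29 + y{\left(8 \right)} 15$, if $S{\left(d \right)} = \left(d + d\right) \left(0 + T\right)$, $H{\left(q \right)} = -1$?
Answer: $-1949$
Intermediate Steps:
$T = 12$ ($T = \left(-3\right) \left(-4\right) = 12$)
$S{\left(d \right)} = 24 d$ ($S{\left(d \right)} = \left(d + d\right) \left(0 + 12\right) = 2 d 12 = 24 d$)
$y{\left(F \right)} = F \left(-24 + F\right)$ ($y{\left(F \right)} = F \left(F + 24 \left(-1\right)\right) = F \left(F - 24\right) = F \left(-24 + F\right)$)
$-29 + y{\left(8 \right)} 15 = -29 + 8 \left(-24 + 8\right) 15 = -29 + 8 \left(-16\right) 15 = -29 - 1920 = -1949$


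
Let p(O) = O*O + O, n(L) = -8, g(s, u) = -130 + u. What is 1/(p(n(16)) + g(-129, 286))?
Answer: 1/212 ≈ 0.0047170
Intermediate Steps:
p(O) = O + O**2 (p(O) = O**2 + O = O + O**2)
1/(p(n(16)) + g(-129, 286)) = 1/(-8*(1 - 8) + (-130 + 286)) = 1/(-8*(-7) + 156) = 1/(56 + 156) = 1/212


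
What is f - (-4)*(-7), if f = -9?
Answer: -37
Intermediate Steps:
f - (-4)*(-7) = -9 - (-4)*(-7) = -9 - 4*7 = -9 - 28 = -37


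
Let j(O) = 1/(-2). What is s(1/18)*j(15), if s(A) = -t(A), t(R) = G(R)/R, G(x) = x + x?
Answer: 1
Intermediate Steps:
G(x) = 2*x
t(R) = 2 (t(R) = (2*R)/R = 2)
j(O) = -½
s(A) = -2 (s(A) = -1*2 = -2)
s(1/18)*j(15) = -2*(-½) = 1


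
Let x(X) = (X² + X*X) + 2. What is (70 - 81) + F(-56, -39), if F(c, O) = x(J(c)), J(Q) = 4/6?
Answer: -73/9 ≈ -8.1111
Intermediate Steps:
J(Q) = ⅔ (J(Q) = 4*(⅙) = ⅔)
x(X) = 2 + 2*X² (x(X) = (X² + X²) + 2 = 2*X² + 2 = 2 + 2*X²)
F(c, O) = 26/9 (F(c, O) = 2 + 2*(⅔)² = 2 + 2*(4/9) = 2 + 8/9 = 26/9)
(70 - 81) + F(-56, -39) = (70 - 81) + 26/9 = -11 + 26/9 = -73/9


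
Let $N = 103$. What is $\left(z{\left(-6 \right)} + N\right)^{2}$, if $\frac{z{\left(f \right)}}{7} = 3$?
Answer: $15376$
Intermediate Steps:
$z{\left(f \right)} = 21$ ($z{\left(f \right)} = 7 \cdot 3 = 21$)
$\left(z{\left(-6 \right)} + N\right)^{2} = \left(21 + 103\right)^{2} = 124^{2} = 15376$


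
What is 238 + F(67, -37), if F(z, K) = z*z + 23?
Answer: 4750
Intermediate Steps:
F(z, K) = 23 + z**2 (F(z, K) = z**2 + 23 = 23 + z**2)
238 + F(67, -37) = 238 + (23 + 67**2) = 238 + (23 + 4489) = 238 + 4512 = 4750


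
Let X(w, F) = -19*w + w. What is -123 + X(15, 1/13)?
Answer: -393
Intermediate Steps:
X(w, F) = -18*w
-123 + X(15, 1/13) = -123 - 18*15 = -123 - 270 = -393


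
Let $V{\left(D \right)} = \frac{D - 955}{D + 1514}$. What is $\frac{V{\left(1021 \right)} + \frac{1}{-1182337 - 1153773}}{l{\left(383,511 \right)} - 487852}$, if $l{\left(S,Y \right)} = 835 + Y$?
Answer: $- \frac{2055743}{38414765770108} \approx -5.3514 \cdot 10^{-8}$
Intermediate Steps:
$V{\left(D \right)} = \frac{-955 + D}{1514 + D}$
$\frac{V{\left(1021 \right)} + \frac{1}{-1182337 - 1153773}}{l{\left(383,511 \right)} - 487852} = \frac{\frac{-955 + 1021}{1514 + 1021} + \frac{1}{-1182337 - 1153773}}{\left(835 + 511\right) - 487852} = \frac{\frac{1}{2535} \cdot 66 + \frac{1}{-2336110}}{1346 - 487852} = \frac{\frac{1}{2535} \cdot 66 - \frac{1}{2336110}}{-486506} = \left(\frac{22}{845} - \frac{1}{2336110}\right) \left(- \frac{1}{486506}\right) = \frac{2055743}{78960518} \left(- \frac{1}{486506}\right) = - \frac{2055743}{38414765770108}$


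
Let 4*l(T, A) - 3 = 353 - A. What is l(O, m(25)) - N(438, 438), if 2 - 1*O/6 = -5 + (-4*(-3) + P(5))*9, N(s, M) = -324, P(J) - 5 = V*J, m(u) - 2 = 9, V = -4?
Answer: 1641/4 ≈ 410.25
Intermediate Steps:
m(u) = 11 (m(u) = 2 + 9 = 11)
P(J) = 5 - 4*J
O = 204 (O = 12 - 6*(-5 + (-4*(-3) + (5 - 4*5))*9) = 12 - 6*(-5 + (12 + (5 - 20))*9) = 12 - 6*(-5 + (12 - 15)*9) = 12 - 6*(-5 - 3*9) = 12 - 6*(-5 - 27) = 12 - 6*(-32) = 12 + 192 = 204)
l(T, A) = 89 - A/4 (l(T, A) = 3/4 + (353 - A)/4 = 3/4 + (353/4 - A/4) = 89 - A/4)
l(O, m(25)) - N(438, 438) = (89 - 1/4*11) - 1*(-324) = (89 - 11/4) + 324 = 345/4 + 324 = 1641/4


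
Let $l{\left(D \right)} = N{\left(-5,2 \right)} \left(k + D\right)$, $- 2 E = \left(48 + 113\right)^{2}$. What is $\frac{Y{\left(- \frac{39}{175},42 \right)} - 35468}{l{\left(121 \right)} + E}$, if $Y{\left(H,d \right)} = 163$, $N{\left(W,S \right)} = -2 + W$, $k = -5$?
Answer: $\frac{14122}{5509} \approx 2.5634$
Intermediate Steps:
$E = - \frac{25921}{2}$ ($E = - \frac{\left(48 + 113\right)^{2}}{2} = - \frac{161^{2}}{2} = \left(- \frac{1}{2}\right) 25921 = - \frac{25921}{2} \approx -12961.0$)
$l{\left(D \right)} = 35 - 7 D$ ($l{\left(D \right)} = \left(-2 - 5\right) \left(-5 + D\right) = - 7 \left(-5 + D\right) = 35 - 7 D$)
$\frac{Y{\left(- \frac{39}{175},42 \right)} - 35468}{l{\left(121 \right)} + E} = \frac{163 - 35468}{\left(35 - 847\right) - \frac{25921}{2}} = - \frac{35305}{\left(35 - 847\right) - \frac{25921}{2}} = - \frac{35305}{-812 - \frac{25921}{2}} = - \frac{35305}{- \frac{27545}{2}} = \left(-35305\right) \left(- \frac{2}{27545}\right) = \frac{14122}{5509}$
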